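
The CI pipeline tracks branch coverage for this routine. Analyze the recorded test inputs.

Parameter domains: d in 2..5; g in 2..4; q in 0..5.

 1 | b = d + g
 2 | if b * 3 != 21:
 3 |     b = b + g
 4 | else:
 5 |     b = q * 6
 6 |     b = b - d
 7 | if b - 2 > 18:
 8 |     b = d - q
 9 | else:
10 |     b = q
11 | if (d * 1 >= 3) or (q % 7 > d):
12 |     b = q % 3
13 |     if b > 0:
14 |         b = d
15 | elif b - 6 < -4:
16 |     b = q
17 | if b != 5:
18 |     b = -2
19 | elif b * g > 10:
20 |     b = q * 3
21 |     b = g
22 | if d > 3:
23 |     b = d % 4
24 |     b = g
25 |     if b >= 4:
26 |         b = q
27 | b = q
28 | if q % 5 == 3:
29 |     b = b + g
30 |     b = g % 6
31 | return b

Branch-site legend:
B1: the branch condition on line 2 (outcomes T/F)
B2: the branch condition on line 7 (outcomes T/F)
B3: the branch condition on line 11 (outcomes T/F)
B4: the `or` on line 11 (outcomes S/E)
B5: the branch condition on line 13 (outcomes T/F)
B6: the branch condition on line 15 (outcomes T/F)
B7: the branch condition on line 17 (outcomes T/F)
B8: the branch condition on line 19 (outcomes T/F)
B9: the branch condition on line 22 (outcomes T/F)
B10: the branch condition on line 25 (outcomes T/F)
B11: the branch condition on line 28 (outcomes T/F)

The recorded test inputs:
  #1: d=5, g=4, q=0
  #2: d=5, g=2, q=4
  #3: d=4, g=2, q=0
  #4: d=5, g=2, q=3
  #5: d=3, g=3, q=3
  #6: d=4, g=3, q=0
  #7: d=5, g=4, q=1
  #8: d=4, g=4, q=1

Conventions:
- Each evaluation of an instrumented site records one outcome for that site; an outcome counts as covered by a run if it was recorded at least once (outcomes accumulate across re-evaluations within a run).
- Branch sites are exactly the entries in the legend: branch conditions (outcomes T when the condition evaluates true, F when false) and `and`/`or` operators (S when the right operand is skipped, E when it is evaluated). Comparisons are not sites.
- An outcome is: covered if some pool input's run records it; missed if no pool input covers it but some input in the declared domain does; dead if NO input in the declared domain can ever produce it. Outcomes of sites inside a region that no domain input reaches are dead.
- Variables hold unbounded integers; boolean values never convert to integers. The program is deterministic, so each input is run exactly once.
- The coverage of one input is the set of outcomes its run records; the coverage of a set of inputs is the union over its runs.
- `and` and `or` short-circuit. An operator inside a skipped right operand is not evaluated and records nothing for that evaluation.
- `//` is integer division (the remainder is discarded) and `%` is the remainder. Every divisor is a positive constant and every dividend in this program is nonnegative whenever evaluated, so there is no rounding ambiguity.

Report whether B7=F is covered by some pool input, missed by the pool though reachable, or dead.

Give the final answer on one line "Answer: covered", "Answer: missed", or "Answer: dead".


B7=F is recorded by pool input(s) 2, 7 -> covered
Answer: covered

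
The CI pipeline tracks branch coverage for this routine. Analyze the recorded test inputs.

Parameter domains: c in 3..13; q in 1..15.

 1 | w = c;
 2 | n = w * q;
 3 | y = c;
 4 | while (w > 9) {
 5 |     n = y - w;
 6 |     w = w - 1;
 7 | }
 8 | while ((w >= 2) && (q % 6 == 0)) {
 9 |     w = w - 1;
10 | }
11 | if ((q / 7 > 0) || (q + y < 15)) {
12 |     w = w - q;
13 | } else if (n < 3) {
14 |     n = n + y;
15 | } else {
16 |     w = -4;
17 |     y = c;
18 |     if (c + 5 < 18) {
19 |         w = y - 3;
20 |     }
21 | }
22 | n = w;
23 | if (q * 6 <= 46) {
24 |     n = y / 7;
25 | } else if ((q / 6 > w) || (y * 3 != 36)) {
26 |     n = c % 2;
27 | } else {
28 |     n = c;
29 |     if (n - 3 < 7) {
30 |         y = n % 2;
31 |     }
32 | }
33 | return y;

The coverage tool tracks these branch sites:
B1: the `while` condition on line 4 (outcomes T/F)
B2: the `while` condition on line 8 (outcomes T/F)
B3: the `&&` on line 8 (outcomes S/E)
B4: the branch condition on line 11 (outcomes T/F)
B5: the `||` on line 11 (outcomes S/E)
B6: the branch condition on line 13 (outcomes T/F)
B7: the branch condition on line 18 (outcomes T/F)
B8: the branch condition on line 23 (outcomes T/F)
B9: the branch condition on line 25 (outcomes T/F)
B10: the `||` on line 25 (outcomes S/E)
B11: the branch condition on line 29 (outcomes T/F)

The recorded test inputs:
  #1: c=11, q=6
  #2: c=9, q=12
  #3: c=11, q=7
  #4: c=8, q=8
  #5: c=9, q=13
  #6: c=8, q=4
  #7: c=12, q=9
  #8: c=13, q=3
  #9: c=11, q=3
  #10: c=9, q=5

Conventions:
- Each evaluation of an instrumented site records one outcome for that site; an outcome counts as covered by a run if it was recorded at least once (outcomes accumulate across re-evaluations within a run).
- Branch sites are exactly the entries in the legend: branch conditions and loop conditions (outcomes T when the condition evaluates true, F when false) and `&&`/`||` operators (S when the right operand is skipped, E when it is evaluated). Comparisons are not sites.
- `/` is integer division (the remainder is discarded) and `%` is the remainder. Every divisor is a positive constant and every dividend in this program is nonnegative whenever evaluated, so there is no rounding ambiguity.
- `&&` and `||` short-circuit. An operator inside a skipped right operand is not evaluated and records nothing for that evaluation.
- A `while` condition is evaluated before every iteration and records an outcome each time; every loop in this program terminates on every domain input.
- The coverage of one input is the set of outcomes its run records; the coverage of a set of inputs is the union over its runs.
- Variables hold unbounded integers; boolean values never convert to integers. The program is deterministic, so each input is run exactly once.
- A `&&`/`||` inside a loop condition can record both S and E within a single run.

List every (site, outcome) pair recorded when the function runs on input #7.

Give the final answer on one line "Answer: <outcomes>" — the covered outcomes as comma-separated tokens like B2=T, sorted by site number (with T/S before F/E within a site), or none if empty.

Tracing the run of input #7 (c=12, q=9):
  B1->T, B1->T, B1->T, B1->F, B3->E, B2->F, B5->S, B4->T, B8->F, B10->S
  B9->T
distinct outcomes covered: B1=T, B1=F, B2=F, B3=E, B4=T, B5=S, B8=F, B9=T, B10=S

Answer: B1=T, B1=F, B2=F, B3=E, B4=T, B5=S, B8=F, B9=T, B10=S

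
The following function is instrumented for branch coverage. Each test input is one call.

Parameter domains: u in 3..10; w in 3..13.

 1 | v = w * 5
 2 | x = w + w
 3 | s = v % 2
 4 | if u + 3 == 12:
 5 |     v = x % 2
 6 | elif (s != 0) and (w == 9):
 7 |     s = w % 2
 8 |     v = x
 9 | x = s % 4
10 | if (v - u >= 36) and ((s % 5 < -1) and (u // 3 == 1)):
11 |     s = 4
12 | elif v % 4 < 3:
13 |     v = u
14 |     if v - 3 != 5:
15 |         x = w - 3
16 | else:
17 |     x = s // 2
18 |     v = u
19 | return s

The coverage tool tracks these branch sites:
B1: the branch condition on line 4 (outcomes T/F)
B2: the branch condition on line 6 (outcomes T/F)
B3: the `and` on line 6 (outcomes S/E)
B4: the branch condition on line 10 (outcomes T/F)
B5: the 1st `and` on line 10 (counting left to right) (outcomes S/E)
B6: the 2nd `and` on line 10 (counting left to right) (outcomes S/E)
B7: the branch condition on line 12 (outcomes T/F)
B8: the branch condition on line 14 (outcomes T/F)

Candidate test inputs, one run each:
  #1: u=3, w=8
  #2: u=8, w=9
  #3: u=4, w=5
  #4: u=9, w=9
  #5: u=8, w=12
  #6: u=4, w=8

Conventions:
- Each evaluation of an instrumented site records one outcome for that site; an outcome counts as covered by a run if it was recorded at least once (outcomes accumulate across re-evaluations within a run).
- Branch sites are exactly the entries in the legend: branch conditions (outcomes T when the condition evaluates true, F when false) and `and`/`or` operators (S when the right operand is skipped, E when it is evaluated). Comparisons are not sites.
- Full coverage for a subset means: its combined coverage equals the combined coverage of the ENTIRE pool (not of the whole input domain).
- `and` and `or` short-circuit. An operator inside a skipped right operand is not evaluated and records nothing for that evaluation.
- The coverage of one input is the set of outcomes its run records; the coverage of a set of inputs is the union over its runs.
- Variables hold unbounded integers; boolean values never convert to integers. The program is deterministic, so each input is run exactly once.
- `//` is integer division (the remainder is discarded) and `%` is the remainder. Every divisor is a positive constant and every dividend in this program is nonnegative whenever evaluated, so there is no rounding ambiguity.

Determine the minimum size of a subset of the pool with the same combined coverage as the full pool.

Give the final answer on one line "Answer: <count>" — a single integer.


#1 (u=3, w=8) -> B1->F, B3->S, B2->F, B5->E, B6->S, B4->F, B7->T, B8->T; covered: B1=F, B2=F, B3=S, B4=F, B5=E, B6=S, B7=T, B8=T
#2 (u=8, w=9) -> B1->F, B3->E, B2->T, B5->S, B4->F, B7->T, B8->F; covered: B1=F, B2=T, B3=E, B4=F, B5=S, B7=T, B8=F
#3 (u=4, w=5) -> B1->F, B3->E, B2->F, B5->S, B4->F, B7->T, B8->T; covered: B1=F, B2=F, B3=E, B4=F, B5=S, B7=T, B8=T
#4 (u=9, w=9) -> B1->T, B5->S, B4->F, B7->T, B8->T; covered: B1=T, B4=F, B5=S, B7=T, B8=T
#5 (u=8, w=12) -> B1->F, B3->S, B2->F, B5->E, B6->S, B4->F, B7->T, B8->F; covered: B1=F, B2=F, B3=S, B4=F, B5=E, B6=S, B7=T, B8=F
#6 (u=4, w=8) -> B1->F, B3->S, B2->F, B5->E, B6->S, B4->F, B7->T, B8->T; covered: B1=F, B2=F, B3=S, B4=F, B5=E, B6=S, B7=T, B8=T
the full pool covers 13 outcomes: B1=T, B1=F, B2=T, B2=F, B3=S, B3=E, B4=F, B5=S, B5=E, B6=S, B7=T, B8=T, B8=F
checked all size-1 subsets: none covers 13 outcomes (max 8/13)
checked all size-2 subsets: none covers 13 outcomes (max 12/13)
size 3: inputs {1, 2, 4} cover all 13 outcomes, and no lexicographically smaller subset of this size does
Answer: 3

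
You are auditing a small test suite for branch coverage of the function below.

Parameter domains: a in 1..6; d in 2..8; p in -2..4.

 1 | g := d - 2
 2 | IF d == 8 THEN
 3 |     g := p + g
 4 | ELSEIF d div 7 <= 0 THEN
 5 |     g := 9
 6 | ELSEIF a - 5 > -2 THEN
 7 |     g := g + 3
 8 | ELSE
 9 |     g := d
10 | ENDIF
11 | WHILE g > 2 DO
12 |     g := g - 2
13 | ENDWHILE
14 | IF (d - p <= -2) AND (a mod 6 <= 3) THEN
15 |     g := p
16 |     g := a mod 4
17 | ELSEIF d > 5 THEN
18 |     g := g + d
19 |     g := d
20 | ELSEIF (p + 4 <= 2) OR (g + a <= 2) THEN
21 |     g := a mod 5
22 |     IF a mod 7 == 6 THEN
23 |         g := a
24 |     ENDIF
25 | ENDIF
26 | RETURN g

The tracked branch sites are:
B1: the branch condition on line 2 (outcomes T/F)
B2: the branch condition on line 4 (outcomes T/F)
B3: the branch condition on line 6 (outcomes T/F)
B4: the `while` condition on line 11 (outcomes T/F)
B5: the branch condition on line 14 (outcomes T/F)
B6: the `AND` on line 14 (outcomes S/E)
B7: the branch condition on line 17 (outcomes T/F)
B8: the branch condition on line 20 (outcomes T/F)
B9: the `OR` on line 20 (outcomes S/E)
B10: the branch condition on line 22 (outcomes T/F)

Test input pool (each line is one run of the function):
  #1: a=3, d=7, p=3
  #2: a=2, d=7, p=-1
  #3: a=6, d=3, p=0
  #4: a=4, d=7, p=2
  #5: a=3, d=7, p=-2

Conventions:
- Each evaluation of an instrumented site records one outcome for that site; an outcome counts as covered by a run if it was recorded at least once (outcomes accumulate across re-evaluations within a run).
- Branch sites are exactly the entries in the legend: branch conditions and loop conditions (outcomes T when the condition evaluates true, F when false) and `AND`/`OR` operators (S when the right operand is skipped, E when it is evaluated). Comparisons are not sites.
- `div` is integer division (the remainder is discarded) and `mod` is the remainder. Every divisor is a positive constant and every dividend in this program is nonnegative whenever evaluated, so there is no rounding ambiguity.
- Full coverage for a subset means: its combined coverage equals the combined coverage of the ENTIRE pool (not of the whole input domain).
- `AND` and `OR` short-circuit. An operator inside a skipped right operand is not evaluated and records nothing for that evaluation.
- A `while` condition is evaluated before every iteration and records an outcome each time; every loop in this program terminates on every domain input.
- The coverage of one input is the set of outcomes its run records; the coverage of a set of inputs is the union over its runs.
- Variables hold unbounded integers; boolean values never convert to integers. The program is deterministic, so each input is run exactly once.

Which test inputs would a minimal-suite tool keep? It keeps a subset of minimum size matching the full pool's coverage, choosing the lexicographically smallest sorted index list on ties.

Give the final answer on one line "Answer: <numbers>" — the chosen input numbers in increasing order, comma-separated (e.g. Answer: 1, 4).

input #1, a=3, d=7, p=3: events B1->F, B2->F, B3->F, B4->T, B4->T, B4->T, B4->F, B6->S, B5->F, B7->T; outcomes B1=F, B2=F, B3=F, B4=T, B4=F, B5=F, B6=S, B7=T
input #2, a=2, d=7, p=-1: events B1->F, B2->F, B3->F, B4->T, B4->T, B4->T, B4->F, B6->S, B5->F, B7->T; outcomes B1=F, B2=F, B3=F, B4=T, B4=F, B5=F, B6=S, B7=T
input #3, a=6, d=3, p=0: events B1->F, B2->T, B4->T, B4->T, B4->T, B4->T, B4->F, B6->S, B5->F, B7->F, B9->E, B8->F; outcomes B1=F, B2=T, B4=T, B4=F, B5=F, B6=S, B7=F, B8=F, B9=E
input #4, a=4, d=7, p=2: events B1->F, B2->F, B3->T, B4->T, B4->T, B4->T, B4->F, B6->S, B5->F, B7->T; outcomes B1=F, B2=F, B3=T, B4=T, B4=F, B5=F, B6=S, B7=T
input #5, a=3, d=7, p=-2: events B1->F, B2->F, B3->F, B4->T, B4->T, B4->T, B4->F, B6->S, B5->F, B7->T; outcomes B1=F, B2=F, B3=F, B4=T, B4=F, B5=F, B6=S, B7=T
together the pool reaches 13 outcomes: B1=F, B2=T, B2=F, B3=T, B3=F, B4=T, B4=F, B5=F, B6=S, B7=T, B7=F, B8=F, B9=E
size 1 is not enough: best union over all size-1 subsets is 9/13
size 2 is not enough: best union over all size-2 subsets is 12/13
at size 3, {1, 3, 4} reaches all 13 outcomes; every lexicographically earlier size-3 subset fails

Answer: 1, 3, 4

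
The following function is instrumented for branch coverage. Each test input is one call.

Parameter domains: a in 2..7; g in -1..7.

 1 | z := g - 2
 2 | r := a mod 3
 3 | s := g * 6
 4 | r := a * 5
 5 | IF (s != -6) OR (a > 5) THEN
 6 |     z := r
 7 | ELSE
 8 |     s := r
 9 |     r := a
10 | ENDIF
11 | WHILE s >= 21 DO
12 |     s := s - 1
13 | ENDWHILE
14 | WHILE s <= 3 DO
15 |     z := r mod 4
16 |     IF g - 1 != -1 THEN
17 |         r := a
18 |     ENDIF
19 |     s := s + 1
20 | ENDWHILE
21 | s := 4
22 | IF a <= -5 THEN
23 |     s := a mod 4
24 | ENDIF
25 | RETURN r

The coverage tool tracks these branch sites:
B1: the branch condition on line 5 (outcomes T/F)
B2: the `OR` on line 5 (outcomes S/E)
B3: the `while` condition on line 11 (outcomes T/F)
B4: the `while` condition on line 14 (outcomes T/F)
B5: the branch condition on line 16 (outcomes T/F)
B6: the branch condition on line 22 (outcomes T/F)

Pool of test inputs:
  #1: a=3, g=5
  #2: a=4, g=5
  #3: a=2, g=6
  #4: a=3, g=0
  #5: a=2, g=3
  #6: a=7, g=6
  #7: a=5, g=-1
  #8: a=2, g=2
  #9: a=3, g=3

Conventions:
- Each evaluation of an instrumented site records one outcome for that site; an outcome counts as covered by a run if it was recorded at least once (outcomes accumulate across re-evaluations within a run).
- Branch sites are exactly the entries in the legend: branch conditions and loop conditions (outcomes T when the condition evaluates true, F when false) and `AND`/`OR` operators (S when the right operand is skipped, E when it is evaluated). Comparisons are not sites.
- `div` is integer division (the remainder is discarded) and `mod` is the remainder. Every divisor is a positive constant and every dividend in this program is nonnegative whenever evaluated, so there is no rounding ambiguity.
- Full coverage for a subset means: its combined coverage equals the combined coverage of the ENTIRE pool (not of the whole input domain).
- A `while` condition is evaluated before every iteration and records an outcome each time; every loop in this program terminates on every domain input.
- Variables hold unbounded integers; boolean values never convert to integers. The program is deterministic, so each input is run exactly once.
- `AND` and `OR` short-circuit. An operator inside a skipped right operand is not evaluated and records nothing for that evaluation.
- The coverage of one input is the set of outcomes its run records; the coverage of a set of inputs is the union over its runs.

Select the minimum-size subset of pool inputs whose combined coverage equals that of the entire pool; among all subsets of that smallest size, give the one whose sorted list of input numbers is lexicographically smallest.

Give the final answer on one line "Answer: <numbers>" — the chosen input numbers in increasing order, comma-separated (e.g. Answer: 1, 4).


test 1 (a=3, g=5) fires B2->S, B1->T, B3->T, B3->T, B3->T, B3->T, B3->T, B3->T, B3->T, B3->T, B3->T, B3->T, B3->F, B4->F, ...; hits B1=T, B2=S, B3=T, B3=F, B4=F, B6=F
test 2 (a=4, g=5) fires B2->S, B1->T, B3->T, B3->T, B3->T, B3->T, B3->T, B3->T, B3->T, B3->T, B3->T, B3->T, B3->F, B4->F, ...; hits B1=T, B2=S, B3=T, B3=F, B4=F, B6=F
test 3 (a=2, g=6) fires B2->S, B1->T, B3->T, B3->T, B3->T, B3->T, B3->T, B3->T, B3->T, B3->T, B3->T, B3->T, B3->T, B3->T, ...; hits B1=T, B2=S, B3=T, B3=F, B4=F, B6=F
test 4 (a=3, g=0) fires B2->S, B1->T, B3->F, B4->T, B5->F, B4->T, B5->F, B4->T, B5->F, B4->T, B5->F, B4->F, B6->F; hits B1=T, B2=S, B3=F, B4=T, B4=F, B5=F, B6=F
test 5 (a=2, g=3) fires B2->S, B1->T, B3->F, B4->F, B6->F; hits B1=T, B2=S, B3=F, B4=F, B6=F
test 6 (a=7, g=6) fires B2->S, B1->T, B3->T, B3->T, B3->T, B3->T, B3->T, B3->T, B3->T, B3->T, B3->T, B3->T, B3->T, B3->T, ...; hits B1=T, B2=S, B3=T, B3=F, B4=F, B6=F
test 7 (a=5, g=-1) fires B2->E, B1->F, B3->T, B3->T, B3->T, B3->T, B3->T, B3->F, B4->F, B6->F; hits B1=F, B2=E, B3=T, B3=F, B4=F, B6=F
test 8 (a=2, g=2) fires B2->S, B1->T, B3->F, B4->F, B6->F; hits B1=T, B2=S, B3=F, B4=F, B6=F
test 9 (a=3, g=3) fires B2->S, B1->T, B3->F, B4->F, B6->F; hits B1=T, B2=S, B3=F, B4=F, B6=F
pool-wide coverage (10 outcomes): B1=T, B1=F, B2=S, B2=E, B3=T, B3=F, B4=T, B4=F, B5=F, B6=F
no size-1 subset reaches all 10 outcomes (best union: 7/10)
inputs {4, 7} (size 2) cover everything; no size-2 subset with a lexicographically smaller index list covers all 10
Answer: 4, 7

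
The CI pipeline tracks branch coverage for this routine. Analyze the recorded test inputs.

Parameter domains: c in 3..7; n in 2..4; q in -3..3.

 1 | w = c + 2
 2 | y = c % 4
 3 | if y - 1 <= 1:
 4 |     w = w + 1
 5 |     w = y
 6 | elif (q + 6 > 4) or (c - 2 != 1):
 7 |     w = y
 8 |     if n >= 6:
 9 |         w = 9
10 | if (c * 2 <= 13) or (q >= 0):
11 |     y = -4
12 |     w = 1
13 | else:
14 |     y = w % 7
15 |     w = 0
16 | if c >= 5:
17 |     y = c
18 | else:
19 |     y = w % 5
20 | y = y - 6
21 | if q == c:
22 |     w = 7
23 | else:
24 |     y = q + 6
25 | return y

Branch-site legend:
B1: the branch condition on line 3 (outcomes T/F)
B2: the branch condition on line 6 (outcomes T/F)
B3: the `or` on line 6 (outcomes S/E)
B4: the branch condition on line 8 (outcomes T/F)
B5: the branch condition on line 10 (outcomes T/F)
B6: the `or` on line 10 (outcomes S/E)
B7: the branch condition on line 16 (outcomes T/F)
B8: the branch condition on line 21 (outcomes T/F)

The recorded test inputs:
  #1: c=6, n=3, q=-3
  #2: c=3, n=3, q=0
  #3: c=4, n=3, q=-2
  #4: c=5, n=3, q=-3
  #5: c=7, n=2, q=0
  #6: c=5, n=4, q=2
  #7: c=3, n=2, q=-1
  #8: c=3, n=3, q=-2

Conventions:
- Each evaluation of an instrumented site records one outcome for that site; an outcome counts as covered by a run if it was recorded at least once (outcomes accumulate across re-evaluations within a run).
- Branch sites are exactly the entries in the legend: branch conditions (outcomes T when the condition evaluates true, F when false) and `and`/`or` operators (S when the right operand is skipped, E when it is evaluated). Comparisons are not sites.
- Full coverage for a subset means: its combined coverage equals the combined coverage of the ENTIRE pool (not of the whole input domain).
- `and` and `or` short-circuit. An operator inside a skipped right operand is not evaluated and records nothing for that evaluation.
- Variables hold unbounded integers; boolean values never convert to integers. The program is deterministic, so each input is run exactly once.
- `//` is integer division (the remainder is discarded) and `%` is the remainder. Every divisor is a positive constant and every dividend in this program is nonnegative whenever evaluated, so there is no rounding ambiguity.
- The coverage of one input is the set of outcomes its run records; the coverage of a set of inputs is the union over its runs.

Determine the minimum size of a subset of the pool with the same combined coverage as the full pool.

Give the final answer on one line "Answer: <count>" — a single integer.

#1 (c=6, n=3, q=-3) -> B1->T, B6->S, B5->T, B7->T, B8->F; covered: B1=T, B5=T, B6=S, B7=T, B8=F
#2 (c=3, n=3, q=0) -> B1->F, B3->S, B2->T, B4->F, B6->S, B5->T, B7->F, B8->F; covered: B1=F, B2=T, B3=S, B4=F, B5=T, B6=S, B7=F, B8=F
#3 (c=4, n=3, q=-2) -> B1->T, B6->S, B5->T, B7->F, B8->F; covered: B1=T, B5=T, B6=S, B7=F, B8=F
#4 (c=5, n=3, q=-3) -> B1->T, B6->S, B5->T, B7->T, B8->F; covered: B1=T, B5=T, B6=S, B7=T, B8=F
#5 (c=7, n=2, q=0) -> B1->F, B3->S, B2->T, B4->F, B6->E, B5->T, B7->T, B8->F; covered: B1=F, B2=T, B3=S, B4=F, B5=T, B6=E, B7=T, B8=F
#6 (c=5, n=4, q=2) -> B1->T, B6->S, B5->T, B7->T, B8->F; covered: B1=T, B5=T, B6=S, B7=T, B8=F
#7 (c=3, n=2, q=-1) -> B1->F, B3->S, B2->T, B4->F, B6->S, B5->T, B7->F, B8->F; covered: B1=F, B2=T, B3=S, B4=F, B5=T, B6=S, B7=F, B8=F
#8 (c=3, n=3, q=-2) -> B1->F, B3->E, B2->F, B6->S, B5->T, B7->F, B8->F; covered: B1=F, B2=F, B3=E, B5=T, B6=S, B7=F, B8=F
union over all inputs: B1=T, B1=F, B2=T, B2=F, B3=S, B3=E, B4=F, B5=T, B6=S, B6=E, B7=T, B7=F, B8=F (13 outcomes)
size 1 is not enough: best union over all size-1 subsets is 8/13
size 2 is not enough: best union over all size-2 subsets is 12/13
at size 3, {1, 5, 8} reaches all 13 outcomes; every lexicographically earlier size-3 subset fails

Answer: 3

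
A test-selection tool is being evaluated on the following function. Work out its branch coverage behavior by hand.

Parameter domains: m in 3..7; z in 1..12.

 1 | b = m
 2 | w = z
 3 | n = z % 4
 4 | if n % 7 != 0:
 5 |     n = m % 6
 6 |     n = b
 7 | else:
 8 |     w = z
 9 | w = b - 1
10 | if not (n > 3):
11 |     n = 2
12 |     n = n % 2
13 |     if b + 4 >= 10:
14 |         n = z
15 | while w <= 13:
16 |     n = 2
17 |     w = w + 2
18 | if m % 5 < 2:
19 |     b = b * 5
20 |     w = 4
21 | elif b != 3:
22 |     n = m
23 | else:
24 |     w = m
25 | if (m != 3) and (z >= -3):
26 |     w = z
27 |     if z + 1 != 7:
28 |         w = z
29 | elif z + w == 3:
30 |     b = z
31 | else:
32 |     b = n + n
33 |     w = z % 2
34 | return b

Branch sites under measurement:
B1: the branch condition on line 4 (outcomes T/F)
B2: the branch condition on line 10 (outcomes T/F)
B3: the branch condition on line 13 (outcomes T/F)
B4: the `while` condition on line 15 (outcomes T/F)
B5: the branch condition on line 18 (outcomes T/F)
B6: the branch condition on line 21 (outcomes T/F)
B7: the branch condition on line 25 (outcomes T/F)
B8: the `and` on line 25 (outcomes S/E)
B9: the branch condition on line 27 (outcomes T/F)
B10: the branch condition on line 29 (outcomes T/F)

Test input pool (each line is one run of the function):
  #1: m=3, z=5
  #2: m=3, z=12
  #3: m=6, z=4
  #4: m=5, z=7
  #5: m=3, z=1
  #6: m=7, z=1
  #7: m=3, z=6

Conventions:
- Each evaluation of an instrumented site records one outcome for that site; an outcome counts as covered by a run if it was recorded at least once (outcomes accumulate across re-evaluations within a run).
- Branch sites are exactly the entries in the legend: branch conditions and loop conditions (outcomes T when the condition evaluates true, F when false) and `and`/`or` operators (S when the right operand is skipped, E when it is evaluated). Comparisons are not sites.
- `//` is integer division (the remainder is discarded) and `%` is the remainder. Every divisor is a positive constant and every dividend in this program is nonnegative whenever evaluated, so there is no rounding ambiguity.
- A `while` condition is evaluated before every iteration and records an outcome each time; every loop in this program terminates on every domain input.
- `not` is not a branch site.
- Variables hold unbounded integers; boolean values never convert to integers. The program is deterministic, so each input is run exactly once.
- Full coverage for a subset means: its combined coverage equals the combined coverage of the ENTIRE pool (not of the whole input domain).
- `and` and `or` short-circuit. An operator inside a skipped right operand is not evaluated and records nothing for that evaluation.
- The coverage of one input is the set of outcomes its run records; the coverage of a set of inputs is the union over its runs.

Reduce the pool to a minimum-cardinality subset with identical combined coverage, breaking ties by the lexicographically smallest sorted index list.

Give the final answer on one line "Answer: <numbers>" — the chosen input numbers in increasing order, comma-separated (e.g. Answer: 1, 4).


input #1, m=3, z=5: events B1->T, B2->T, B3->F, B4->T, B4->T, B4->T, B4->T, B4->T, B4->T, B4->F, B5->F, B6->F, B8->S, B7->F, ...; outcomes B1=T, B2=T, B3=F, B4=T, B4=F, B5=F, B6=F, B7=F, B8=S, B10=F
input #2, m=3, z=12: events B1->F, B2->T, B3->F, B4->T, B4->T, B4->T, B4->T, B4->T, B4->T, B4->F, B5->F, B6->F, B8->S, B7->F, ...; outcomes B1=F, B2=T, B3=F, B4=T, B4=F, B5=F, B6=F, B7=F, B8=S, B10=F
input #3, m=6, z=4: events B1->F, B2->T, B3->T, B4->T, B4->T, B4->T, B4->T, B4->T, B4->F, B5->T, B8->E, B7->T, B9->T; outcomes B1=F, B2=T, B3=T, B4=T, B4=F, B5=T, B7=T, B8=E, B9=T
input #4, m=5, z=7: events B1->T, B2->F, B4->T, B4->T, B4->T, B4->T, B4->T, B4->F, B5->T, B8->E, B7->T, B9->T; outcomes B1=T, B2=F, B4=T, B4=F, B5=T, B7=T, B8=E, B9=T
input #5, m=3, z=1: events B1->T, B2->T, B3->F, B4->T, B4->T, B4->T, B4->T, B4->T, B4->T, B4->F, B5->F, B6->F, B8->S, B7->F, ...; outcomes B1=T, B2=T, B3=F, B4=T, B4=F, B5=F, B6=F, B7=F, B8=S, B10=F
input #6, m=7, z=1: events B1->T, B2->F, B4->T, B4->T, B4->T, B4->T, B4->F, B5->F, B6->T, B8->E, B7->T, B9->T; outcomes B1=T, B2=F, B4=T, B4=F, B5=F, B6=T, B7=T, B8=E, B9=T
input #7, m=3, z=6: events B1->T, B2->T, B3->F, B4->T, B4->T, B4->T, B4->T, B4->T, B4->T, B4->F, B5->F, B6->F, B8->S, B7->F, ...; outcomes B1=T, B2=T, B3=F, B4=T, B4=F, B5=F, B6=F, B7=F, B8=S, B10=F
pool-wide coverage (18 outcomes): B1=T, B1=F, B2=T, B2=F, B3=T, B3=F, B4=T, B4=F, B5=T, B5=F, B6=T, B6=F, B7=T, B7=F, B8=S, B8=E, B9=T, B10=F
every size-1 subset falls short of the 18 outcomes (best: 10/18)
every size-2 subset falls short of the 18 outcomes (best: 16/18)
size 3: inputs {1, 3, 6} cover all 18 outcomes, and no lexicographically smaller subset of this size does
Answer: 1, 3, 6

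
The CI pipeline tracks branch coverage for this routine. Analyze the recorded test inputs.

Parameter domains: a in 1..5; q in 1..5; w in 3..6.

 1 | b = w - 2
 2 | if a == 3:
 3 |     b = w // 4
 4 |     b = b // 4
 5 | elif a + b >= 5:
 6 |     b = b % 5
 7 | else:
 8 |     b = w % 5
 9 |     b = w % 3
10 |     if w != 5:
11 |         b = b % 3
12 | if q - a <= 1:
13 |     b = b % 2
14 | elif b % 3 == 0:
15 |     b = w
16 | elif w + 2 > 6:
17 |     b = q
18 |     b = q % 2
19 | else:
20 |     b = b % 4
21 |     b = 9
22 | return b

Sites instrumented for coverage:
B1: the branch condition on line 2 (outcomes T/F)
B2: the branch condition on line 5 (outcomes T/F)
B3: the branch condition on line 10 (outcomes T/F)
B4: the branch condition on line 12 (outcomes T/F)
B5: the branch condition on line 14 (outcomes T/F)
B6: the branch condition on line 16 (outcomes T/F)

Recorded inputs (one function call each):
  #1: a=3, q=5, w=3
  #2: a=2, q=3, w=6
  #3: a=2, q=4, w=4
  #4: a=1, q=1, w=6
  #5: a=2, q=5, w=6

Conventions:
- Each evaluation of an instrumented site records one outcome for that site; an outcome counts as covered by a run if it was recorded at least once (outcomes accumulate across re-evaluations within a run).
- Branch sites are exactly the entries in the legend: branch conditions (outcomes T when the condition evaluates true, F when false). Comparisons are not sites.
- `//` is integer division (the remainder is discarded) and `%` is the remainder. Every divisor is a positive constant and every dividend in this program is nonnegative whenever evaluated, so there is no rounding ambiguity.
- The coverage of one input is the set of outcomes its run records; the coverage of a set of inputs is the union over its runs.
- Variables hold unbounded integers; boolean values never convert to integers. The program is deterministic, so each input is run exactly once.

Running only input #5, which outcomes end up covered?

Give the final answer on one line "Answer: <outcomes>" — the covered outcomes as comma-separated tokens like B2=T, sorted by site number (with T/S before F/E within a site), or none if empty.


Event log for input #5 (a=2, q=5, w=6):
  B1->F, B2->T, B4->F, B5->F, B6->T
collecting distinct outcomes: B1=F, B2=T, B4=F, B5=F, B6=T
Answer: B1=F, B2=T, B4=F, B5=F, B6=T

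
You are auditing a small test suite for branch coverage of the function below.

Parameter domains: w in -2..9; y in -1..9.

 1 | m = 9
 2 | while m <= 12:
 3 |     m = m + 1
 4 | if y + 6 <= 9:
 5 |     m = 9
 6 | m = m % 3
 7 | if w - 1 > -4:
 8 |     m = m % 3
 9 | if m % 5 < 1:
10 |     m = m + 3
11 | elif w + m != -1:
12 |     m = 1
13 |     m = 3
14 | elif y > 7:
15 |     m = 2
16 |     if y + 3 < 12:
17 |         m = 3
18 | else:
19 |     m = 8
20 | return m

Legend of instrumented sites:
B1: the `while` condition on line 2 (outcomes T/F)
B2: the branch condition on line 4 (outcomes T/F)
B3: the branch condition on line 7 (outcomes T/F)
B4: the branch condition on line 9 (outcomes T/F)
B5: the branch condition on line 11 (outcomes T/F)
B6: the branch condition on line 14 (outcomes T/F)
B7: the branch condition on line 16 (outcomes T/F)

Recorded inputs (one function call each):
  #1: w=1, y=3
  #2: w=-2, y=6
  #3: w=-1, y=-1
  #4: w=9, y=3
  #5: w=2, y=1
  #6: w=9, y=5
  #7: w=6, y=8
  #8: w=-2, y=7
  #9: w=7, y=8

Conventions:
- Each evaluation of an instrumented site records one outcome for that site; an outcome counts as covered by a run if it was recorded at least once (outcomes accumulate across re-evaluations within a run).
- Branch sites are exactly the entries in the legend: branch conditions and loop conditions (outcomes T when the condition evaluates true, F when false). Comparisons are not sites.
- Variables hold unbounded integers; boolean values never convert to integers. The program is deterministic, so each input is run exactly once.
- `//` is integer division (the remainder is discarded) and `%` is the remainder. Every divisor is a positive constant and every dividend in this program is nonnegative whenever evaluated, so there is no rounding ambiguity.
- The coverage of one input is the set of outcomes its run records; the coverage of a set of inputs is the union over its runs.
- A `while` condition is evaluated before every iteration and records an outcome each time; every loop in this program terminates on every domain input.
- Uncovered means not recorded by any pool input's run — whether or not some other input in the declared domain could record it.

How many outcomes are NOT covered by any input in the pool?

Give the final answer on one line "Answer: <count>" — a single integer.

run #1 (w=1, y=3) runs B1->T, B1->T, B1->T, B1->T, B1->F, B2->T, B3->T, B4->T; records B1=T, B1=F, B2=T, B3=T, B4=T
run #2 (w=-2, y=6) runs B1->T, B1->T, B1->T, B1->T, B1->F, B2->F, B3->T, B4->F, B5->F, B6->F; records B1=T, B1=F, B2=F, B3=T, B4=F, B5=F, B6=F
run #3 (w=-1, y=-1) runs B1->T, B1->T, B1->T, B1->T, B1->F, B2->T, B3->T, B4->T; records B1=T, B1=F, B2=T, B3=T, B4=T
run #4 (w=9, y=3) runs B1->T, B1->T, B1->T, B1->T, B1->F, B2->T, B3->T, B4->T; records B1=T, B1=F, B2=T, B3=T, B4=T
run #5 (w=2, y=1) runs B1->T, B1->T, B1->T, B1->T, B1->F, B2->T, B3->T, B4->T; records B1=T, B1=F, B2=T, B3=T, B4=T
run #6 (w=9, y=5) runs B1->T, B1->T, B1->T, B1->T, B1->F, B2->F, B3->T, B4->F, B5->T; records B1=T, B1=F, B2=F, B3=T, B4=F, B5=T
run #7 (w=6, y=8) runs B1->T, B1->T, B1->T, B1->T, B1->F, B2->F, B3->T, B4->F, B5->T; records B1=T, B1=F, B2=F, B3=T, B4=F, B5=T
run #8 (w=-2, y=7) runs B1->T, B1->T, B1->T, B1->T, B1->F, B2->F, B3->T, B4->F, B5->F, B6->F; records B1=T, B1=F, B2=F, B3=T, B4=F, B5=F, B6=F
run #9 (w=7, y=8) runs B1->T, B1->T, B1->T, B1->T, B1->F, B2->F, B3->T, B4->F, B5->T; records B1=T, B1=F, B2=F, B3=T, B4=F, B5=T
union over the pool: B1=T, B1=F, B2=T, B2=F, B3=T, B4=T, B4=F, B5=T, B5=F, B6=F
uncovered (4 of 14): B3=F, B6=T, B7=T, B7=F

Answer: 4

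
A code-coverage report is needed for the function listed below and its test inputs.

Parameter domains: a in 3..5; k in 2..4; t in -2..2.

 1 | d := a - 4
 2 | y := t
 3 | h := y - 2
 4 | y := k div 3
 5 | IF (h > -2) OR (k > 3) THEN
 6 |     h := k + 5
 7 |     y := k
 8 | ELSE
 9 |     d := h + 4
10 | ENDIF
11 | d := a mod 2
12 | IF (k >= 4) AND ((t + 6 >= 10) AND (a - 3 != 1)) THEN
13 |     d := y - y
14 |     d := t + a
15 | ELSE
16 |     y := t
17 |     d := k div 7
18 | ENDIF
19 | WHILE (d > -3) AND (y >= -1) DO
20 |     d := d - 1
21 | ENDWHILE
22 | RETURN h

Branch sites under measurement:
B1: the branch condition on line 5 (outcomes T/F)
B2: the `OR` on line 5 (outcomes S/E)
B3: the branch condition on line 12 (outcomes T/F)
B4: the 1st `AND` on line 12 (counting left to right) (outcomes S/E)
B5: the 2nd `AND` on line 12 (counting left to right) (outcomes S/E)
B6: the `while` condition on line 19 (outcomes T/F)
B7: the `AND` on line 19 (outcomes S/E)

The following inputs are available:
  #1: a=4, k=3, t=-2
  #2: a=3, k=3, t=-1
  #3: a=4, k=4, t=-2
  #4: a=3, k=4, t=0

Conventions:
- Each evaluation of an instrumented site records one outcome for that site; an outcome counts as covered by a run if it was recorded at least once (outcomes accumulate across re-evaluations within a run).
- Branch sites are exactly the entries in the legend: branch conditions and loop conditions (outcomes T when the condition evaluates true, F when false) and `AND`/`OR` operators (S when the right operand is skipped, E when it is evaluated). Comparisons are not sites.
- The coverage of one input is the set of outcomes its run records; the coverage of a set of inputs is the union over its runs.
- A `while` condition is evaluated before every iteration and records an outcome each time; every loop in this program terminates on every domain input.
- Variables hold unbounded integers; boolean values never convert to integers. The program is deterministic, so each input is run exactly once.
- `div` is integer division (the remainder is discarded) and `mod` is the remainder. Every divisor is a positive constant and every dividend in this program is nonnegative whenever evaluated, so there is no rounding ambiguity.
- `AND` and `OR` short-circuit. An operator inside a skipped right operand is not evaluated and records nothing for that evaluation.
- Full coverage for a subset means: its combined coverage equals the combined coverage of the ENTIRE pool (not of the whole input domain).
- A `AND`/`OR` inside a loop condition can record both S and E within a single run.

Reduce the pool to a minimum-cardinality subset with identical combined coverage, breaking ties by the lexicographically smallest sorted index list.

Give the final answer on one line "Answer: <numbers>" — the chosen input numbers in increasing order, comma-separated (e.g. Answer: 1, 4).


run #1 (a=4, k=3, t=-2) runs B2->E, B1->F, B4->S, B3->F, B7->E, B6->F; records B1=F, B2=E, B3=F, B4=S, B6=F, B7=E
run #2 (a=3, k=3, t=-1) runs B2->E, B1->F, B4->S, B3->F, B7->E, B6->T, B7->E, B6->T, B7->E, B6->T, B7->S, B6->F; records B1=F, B2=E, B3=F, B4=S, B6=T, B6=F, B7=S, B7=E
run #3 (a=4, k=4, t=-2) runs B2->E, B1->T, B4->E, B5->S, B3->F, B7->E, B6->F; records B1=T, B2=E, B3=F, B4=E, B5=S, B6=F, B7=E
run #4 (a=3, k=4, t=0) runs B2->E, B1->T, B4->E, B5->S, B3->F, B7->E, B6->T, B7->E, B6->T, B7->E, B6->T, B7->S, B6->F; records B1=T, B2=E, B3=F, B4=E, B5=S, B6=T, B6=F, B7=S, B7=E
pool-wide coverage (11 outcomes): B1=T, B1=F, B2=E, B3=F, B4=S, B4=E, B5=S, B6=T, B6=F, B7=S, B7=E
size 1 is not enough: best union over all size-1 subsets is 9/11
inputs {1, 4} (size 2) cover everything; no size-2 subset with a lexicographically smaller index list covers all 11
Answer: 1, 4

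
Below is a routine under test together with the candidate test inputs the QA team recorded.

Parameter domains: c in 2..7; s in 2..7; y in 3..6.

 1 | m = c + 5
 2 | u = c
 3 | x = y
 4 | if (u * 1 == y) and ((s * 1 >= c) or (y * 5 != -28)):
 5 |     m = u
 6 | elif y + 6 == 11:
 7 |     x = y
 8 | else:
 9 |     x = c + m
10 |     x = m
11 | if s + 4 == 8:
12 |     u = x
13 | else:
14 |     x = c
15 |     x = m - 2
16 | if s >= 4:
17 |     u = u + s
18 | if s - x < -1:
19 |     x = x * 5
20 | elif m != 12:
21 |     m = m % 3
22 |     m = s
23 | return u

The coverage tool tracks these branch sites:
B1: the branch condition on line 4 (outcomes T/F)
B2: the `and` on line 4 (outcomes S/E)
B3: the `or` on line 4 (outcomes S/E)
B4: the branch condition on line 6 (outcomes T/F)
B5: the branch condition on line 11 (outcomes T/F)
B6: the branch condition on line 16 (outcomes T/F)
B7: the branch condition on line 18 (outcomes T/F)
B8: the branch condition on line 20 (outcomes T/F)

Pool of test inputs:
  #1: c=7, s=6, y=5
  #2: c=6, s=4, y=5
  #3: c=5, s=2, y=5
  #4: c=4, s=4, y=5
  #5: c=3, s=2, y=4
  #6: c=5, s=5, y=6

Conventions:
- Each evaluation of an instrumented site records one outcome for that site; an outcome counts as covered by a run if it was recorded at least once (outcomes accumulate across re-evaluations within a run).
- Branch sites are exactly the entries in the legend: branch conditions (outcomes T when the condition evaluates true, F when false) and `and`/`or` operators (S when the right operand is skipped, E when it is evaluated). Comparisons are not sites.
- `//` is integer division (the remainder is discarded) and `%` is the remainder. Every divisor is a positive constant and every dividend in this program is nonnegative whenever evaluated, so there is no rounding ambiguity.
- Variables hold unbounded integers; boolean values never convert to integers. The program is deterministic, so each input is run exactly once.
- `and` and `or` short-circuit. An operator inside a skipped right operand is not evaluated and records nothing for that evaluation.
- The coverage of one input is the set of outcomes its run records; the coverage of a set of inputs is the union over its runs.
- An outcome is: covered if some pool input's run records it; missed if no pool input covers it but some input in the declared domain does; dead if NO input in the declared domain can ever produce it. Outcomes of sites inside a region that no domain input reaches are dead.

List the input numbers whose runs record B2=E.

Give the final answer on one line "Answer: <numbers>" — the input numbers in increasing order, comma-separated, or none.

input #1 (c=7, s=6, y=5): does not produce B2=E
input #2 (c=6, s=4, y=5): does not produce B2=E
input #3 (c=5, s=2, y=5): produces B2=E
input #4 (c=4, s=4, y=5): does not produce B2=E
input #5 (c=3, s=2, y=4): does not produce B2=E
input #6 (c=5, s=5, y=6): does not produce B2=E

Answer: 3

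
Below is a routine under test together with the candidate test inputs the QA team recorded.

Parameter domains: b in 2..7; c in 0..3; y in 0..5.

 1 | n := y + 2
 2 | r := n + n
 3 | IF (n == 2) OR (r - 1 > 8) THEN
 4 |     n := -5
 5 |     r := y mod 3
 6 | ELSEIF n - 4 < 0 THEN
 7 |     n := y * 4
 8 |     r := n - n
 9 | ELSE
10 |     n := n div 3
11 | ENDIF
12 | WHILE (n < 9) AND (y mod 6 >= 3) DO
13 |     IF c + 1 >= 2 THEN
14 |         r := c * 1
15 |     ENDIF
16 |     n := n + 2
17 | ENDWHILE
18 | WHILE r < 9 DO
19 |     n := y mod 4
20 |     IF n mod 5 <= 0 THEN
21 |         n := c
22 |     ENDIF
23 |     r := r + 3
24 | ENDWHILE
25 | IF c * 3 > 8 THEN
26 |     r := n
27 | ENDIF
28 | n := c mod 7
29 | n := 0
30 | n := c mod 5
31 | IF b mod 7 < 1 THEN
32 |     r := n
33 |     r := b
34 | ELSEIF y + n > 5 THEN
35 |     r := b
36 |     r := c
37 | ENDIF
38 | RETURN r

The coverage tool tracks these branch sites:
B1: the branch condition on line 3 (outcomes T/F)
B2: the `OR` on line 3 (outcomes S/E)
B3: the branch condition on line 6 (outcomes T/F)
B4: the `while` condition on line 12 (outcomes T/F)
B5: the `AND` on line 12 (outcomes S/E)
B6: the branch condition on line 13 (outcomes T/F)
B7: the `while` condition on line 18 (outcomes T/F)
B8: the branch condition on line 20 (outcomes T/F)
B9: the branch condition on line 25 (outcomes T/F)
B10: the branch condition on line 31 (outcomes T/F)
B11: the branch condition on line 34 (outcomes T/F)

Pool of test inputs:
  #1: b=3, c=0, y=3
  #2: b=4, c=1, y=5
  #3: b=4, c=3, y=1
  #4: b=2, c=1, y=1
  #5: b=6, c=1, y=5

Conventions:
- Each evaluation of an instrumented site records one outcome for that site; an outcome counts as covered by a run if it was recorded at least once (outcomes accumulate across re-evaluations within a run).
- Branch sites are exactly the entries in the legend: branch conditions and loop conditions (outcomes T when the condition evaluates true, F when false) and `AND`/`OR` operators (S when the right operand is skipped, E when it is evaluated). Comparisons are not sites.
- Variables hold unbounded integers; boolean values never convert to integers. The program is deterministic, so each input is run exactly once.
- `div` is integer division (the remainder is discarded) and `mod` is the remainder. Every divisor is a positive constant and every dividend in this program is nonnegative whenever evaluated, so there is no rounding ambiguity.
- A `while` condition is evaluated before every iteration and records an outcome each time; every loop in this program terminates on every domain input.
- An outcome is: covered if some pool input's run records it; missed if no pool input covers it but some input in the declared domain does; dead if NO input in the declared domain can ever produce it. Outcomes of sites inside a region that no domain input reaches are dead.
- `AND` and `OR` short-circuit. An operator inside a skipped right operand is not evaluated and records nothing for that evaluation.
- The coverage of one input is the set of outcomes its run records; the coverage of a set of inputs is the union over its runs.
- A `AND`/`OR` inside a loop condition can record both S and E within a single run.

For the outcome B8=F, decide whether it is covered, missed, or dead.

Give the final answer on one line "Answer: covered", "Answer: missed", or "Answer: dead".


B8=F is recorded by pool input(s) 1, 2, 3, 4, 5 -> covered
Answer: covered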